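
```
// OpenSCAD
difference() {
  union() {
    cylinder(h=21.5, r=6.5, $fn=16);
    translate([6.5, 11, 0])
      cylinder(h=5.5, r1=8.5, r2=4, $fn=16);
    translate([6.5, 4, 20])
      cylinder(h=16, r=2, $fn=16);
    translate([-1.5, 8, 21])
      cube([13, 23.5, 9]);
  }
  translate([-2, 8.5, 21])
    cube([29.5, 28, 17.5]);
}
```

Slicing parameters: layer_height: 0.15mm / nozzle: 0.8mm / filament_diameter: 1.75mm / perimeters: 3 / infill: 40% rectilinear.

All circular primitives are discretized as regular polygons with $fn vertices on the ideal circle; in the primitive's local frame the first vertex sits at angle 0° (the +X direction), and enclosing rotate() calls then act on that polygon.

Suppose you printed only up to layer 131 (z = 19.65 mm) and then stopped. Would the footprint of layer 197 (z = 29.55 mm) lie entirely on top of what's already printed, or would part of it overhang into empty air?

Compare the two slices. At z = 19.65: the cylinder: section is a regular 16-gon, circumradius r=6.5 (area = (16/2)·6.500²·sin(360°/16) = 129.35 mm²); the cone at (6.5, 11) does not reach this height (z outside [0, 5.5]); the cylinder at (6.5, 4) is absent (z outside [20, 36]); the cube at (-1.5, 8) is not intersected at this z (z outside [21, 30]); Combining (union): only the r=6.5 cylinder is present, so the union is just that shape — area = 129.35 mm²; the cube at (-2, 8.5) does not reach this height (z outside [21, 38.5]); Taking the first minus the rest: none of the subtracted shapes is present at this height, so the result so far is unchanged — area = 129.35 mm². At z = 29.55: the cylinder does not reach this height (z outside [0, 21.5]); the cone at (6.5, 11) is absent (z outside [0, 5.5]); the r=2 cylinder at (6.5, 4) gives a regular 16-gon of circumradius 2 (constant along its height) (area = (16/2)·2.000²·sin(360°/16) = 12.25 mm²); the cube at (-1.5, 8) (footprint 13×23.5) is included at this height (area 305.50 mm²); Combining (union): the 2 present regions are separate (no shared area or edge), so areas and boundary lengths simply add and each stays a separate island — area = 317.75 mm²; the cube at (-2, 8.5) is present — its section is the full 29.5×28 rectangle (area 826.00 mm²); Taking the first minus the rest: starting from the result so far (317.75 mm²), the 29.5×28 cube at (-2, 8.5) partially overlaps it — only the 299.00 mm² overlap (of its 826.00 mm²) is removed, clipping the outline — area = 18.75 mm². Checking containment: at z = 29.55 the cross-section extends beyond the z = 19.65 cross-section by about 17.26 mm².

part overhangs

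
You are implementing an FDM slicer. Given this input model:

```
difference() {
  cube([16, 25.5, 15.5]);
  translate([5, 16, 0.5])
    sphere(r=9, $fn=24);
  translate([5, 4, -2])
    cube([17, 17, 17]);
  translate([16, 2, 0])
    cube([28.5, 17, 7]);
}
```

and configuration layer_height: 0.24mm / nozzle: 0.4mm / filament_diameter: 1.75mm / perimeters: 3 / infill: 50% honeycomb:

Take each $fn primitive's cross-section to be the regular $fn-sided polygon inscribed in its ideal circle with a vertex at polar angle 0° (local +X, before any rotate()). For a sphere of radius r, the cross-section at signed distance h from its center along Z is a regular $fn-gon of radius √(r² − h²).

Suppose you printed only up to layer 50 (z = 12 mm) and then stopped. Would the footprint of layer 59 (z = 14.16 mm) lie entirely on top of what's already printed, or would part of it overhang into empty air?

Compare the two slices. At z = 12: the cube (footprint 16×25.5) is included at this height (area 408.00 mm²); the sphere at (5, 16) is not intersected at this z (|z−center|=11.500 > r=9); the cube at (5, 4) (footprint 17×17) is included at this height (area 289.00 mm²); the cube at (16, 2) is absent (z outside [0, 7]); Subtracting the remaining from the first: starting from the 16×25.5 cube (408.00 mm²), the 17×17 cube at (5, 4) partially overlaps it — only the 187.00 mm² overlap (of its 289.00 mm²) is removed, clipping the outline — area = 221.00 mm². At z = 14.16: the 16×25.5 cube contributes its full rectangle (area 408.00 mm²); the sphere at (5, 16) is not intersected at this z (|z−center|=13.660 > r=9); the 17×17 cube at (5, 4) contributes its full rectangle (area 289.00 mm²); the cube at (16, 2) is absent (z outside [0, 7]); After the difference (first − rest): starting from the 16×25.5 cube (408.00 mm²), the 17×17 cube at (5, 4) partially overlaps it — only the 187.00 mm² overlap (of its 289.00 mm²) is removed, clipping the outline — area = 221.00 mm². Checking containment: the cross-section at z = 14.16 is a subset of the cross-section at z = 12.

entirely on top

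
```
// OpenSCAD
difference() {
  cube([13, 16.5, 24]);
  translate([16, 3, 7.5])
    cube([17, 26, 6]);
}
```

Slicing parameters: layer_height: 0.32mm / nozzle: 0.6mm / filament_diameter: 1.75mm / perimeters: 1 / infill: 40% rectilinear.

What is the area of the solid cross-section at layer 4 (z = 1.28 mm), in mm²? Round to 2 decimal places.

At z = 1.28 mm: the cube is present — its section is the full 13×16.5 rectangle (area 214.50 mm²); the cube at (16, 3) does not reach this height (z outside [7.5, 13.5]); Taking the first minus the rest: none of the subtracted shapes is present at this height, so the 13×16.5 cube is unchanged — area = 214.50 mm². Overall, the cross-section is a single solid region. Net area = 214.50 mm².

214.50 mm²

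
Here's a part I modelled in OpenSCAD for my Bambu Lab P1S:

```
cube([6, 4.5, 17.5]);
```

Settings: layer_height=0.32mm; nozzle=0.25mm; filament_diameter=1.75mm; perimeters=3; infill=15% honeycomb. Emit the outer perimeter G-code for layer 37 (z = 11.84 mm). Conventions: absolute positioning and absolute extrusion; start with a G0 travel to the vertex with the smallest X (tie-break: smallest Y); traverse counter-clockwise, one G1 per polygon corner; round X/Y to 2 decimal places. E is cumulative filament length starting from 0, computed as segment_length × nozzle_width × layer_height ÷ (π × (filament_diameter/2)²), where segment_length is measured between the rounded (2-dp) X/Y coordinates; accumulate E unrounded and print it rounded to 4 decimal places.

G0 X0.00 Y0.00 Z11.84
G1 X6.00 Y0.00 E0.1996
G1 X6.00 Y4.50 E0.3492
G1 X0.00 Y4.50 E0.5488
G1 X0.00 Y0.00 E0.6985

At z = 11.84 mm: the cube (footprint 6×4.5) is included at this height. The outline is a single polygon with 4 vertices. Extrusion per mm of travel: 0.25 × 0.32 / (π × 0.875²) = 0.033260. Accumulating E over each segment gives final E = 0.6985.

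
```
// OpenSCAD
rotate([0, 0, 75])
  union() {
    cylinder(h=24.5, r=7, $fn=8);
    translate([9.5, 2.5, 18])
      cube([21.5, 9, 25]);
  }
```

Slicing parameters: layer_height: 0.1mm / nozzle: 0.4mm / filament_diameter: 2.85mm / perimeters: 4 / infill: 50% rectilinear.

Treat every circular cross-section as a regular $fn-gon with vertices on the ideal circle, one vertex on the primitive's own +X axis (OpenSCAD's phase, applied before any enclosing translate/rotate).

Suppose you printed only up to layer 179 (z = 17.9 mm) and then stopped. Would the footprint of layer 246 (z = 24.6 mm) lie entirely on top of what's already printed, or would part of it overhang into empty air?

part overhangs

Compare the two slices. At z = 17.9: the cylinder: section is a regular 8-gon, circumradius r=7 (area = (8/2)·7.000²·sin(360°/8) = 138.59 mm²); the cube at (9.5, 2.5) is absent (z outside [18, 43]); Merging all regions: only the r=7 cylinder is present, so the union is just that shape — area = 138.59 mm²; (rotated 75° about Z; rotation is an isometry so areas/perimeters/island counts are preserved). At z = 24.6: the cylinder is absent (z outside [0, 24.5]); the 21.5×9 cube at (9.5, 2.5) contributes its full rectangle (area 193.50 mm²); Combining (union): only the 21.5×9 cube at (9.5, 2.5) is present, so the union is just that shape — area = 193.50 mm²; (rotated 75° about Z; rotation is an isometry so areas/perimeters/island counts are preserved). Checking containment: at z = 24.6 the cross-section extends beyond the z = 17.9 cross-section by about 193.50 mm².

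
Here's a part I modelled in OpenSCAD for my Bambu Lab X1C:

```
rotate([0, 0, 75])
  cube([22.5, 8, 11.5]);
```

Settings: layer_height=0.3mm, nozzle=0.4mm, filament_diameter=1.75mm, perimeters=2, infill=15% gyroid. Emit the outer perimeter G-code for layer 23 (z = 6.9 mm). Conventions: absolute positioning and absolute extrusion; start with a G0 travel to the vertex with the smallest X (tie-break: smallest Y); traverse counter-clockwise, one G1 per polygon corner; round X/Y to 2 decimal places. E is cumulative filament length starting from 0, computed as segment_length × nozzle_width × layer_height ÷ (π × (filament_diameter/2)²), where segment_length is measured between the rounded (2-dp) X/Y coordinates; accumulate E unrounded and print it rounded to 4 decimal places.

G0 X-7.73 Y2.07 Z6.90
G1 X0.00 Y0.00 E0.3992
G1 X5.82 Y21.73 E1.5216
G1 X-1.90 Y23.80 E1.9203
G1 X-7.73 Y2.07 E3.0428

At z = 6.9 mm: the cube is present — its section is the full 22.5×8 rectangle; (rotated 75° about Z; rotation is an isometry so areas/perimeters/island counts are preserved). The outline is a single polygon with 4 vertices. Extrusion per mm of travel: 0.4 × 0.3 / (π × 0.875²) = 0.049890. Accumulating E over each segment gives final E = 3.0428.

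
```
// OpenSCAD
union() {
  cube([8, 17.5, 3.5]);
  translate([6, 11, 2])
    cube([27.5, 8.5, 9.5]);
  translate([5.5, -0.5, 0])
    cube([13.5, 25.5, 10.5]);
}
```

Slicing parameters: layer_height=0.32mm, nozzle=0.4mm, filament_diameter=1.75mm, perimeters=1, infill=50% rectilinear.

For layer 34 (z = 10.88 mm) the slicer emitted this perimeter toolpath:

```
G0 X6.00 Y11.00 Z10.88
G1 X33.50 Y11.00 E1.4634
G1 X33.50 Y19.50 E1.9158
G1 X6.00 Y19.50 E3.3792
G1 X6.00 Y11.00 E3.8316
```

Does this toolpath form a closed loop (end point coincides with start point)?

yes

Start point (G0): (6.00, 11.00). End point (last G1): the path returns to the start — closed.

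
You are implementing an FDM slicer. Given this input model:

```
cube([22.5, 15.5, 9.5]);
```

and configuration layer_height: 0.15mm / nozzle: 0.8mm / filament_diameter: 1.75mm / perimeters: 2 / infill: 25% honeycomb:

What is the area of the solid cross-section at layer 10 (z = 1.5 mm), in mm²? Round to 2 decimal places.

At z = 1.5 mm: the cube (footprint 22.5×15.5) is included at this height (area 348.75 mm²). Overall, the cross-section is a single solid region. Net area = 348.75 mm².

348.75 mm²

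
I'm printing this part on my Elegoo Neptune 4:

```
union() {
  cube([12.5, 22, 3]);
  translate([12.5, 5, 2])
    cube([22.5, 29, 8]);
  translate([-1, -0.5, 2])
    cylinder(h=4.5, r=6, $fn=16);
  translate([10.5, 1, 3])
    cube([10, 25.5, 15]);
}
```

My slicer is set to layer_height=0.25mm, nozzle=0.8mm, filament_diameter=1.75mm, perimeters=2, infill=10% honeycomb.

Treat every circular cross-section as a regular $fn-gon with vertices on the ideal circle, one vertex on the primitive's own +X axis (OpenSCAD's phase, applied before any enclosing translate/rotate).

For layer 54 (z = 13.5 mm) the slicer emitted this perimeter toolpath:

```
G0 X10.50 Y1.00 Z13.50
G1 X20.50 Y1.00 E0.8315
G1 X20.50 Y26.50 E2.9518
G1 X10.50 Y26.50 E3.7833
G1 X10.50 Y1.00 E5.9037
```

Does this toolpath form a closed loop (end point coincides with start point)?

yes

Start point (G0): (10.50, 1.00). End point (last G1): the path returns to the start — closed.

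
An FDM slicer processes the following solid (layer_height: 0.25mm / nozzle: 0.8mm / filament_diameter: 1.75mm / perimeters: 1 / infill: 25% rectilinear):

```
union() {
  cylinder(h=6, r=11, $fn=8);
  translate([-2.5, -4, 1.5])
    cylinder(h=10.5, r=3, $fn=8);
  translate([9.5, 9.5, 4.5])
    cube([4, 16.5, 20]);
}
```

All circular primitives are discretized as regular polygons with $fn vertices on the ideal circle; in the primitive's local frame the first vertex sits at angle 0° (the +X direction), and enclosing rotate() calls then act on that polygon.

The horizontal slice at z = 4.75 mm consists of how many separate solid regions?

2

At z = 4.75 mm: the cylinder: section is a regular 8-gon, circumradius r=11; the r=3 cylinder at (-2.5, -4) gives a regular 8-gon of circumradius 3 (constant along its height); the 4×16.5 cube at (9.5, 9.5) contributes its full rectangle; Merging all regions: the regions partially overlap (shared area 25.46 mm²), so overlapping operands fuse into one piece — 2 connected regions. The result has 2 disconnected regions.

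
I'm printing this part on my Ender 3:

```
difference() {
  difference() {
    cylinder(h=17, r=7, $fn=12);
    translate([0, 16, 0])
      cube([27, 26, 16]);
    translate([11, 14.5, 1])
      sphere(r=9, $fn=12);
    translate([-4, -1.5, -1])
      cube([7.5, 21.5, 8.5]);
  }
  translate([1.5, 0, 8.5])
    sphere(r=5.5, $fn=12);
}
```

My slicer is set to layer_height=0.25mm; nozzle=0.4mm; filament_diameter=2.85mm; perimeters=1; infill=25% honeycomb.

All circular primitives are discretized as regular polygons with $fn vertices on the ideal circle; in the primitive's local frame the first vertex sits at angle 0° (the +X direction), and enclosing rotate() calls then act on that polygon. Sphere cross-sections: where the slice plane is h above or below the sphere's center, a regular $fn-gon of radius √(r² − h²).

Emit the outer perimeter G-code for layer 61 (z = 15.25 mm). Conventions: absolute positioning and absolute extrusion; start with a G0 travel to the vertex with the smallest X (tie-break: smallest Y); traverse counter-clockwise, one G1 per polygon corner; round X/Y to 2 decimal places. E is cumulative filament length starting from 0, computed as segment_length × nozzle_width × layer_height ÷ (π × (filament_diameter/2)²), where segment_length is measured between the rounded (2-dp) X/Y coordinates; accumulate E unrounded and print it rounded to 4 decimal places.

At z = 15.25 mm: the cylinder: section is a regular 12-gon, circumradius r=7; the cube at (0, 16) is present — its section is the full 27×26 rectangle; the sphere at (11, 14.5) is not intersected at this z (|z−center|=14.250 > r=9); the cube at (-4, -1.5) does not reach this height (z outside [-1, 7.5]); Subtracting the remaining from the first: starting from the r=7 cylinder, the 27×26 cube at (0, 16) misses the remaining region (no effect) — 1 connected region; the sphere at (1.5, 0) does not reach this height (|z−center|=6.750 > r=5.5); After the difference (first − rest): none of the subtracted shapes is present at this height, so the result so far is unchanged — 1 connected region. The outline is a single polygon with 12 vertices. Extrusion per mm of travel: 0.4 × 0.25 / (π × 1.425²) = 0.015675. Accumulating E over each segment gives final E = 0.6815.

G0 X-7.00 Y0.00 Z15.25
G1 X-6.06 Y-3.50 E0.0568
G1 X-3.50 Y-6.06 E0.1136
G1 X0.00 Y-7.00 E0.1704
G1 X3.50 Y-6.06 E0.2272
G1 X6.06 Y-3.50 E0.2839
G1 X7.00 Y0.00 E0.3407
G1 X6.06 Y3.50 E0.3975
G1 X3.50 Y6.06 E0.4543
G1 X0.00 Y7.00 E0.5111
G1 X-3.50 Y6.06 E0.5679
G1 X-6.06 Y3.50 E0.6247
G1 X-7.00 Y0.00 E0.6815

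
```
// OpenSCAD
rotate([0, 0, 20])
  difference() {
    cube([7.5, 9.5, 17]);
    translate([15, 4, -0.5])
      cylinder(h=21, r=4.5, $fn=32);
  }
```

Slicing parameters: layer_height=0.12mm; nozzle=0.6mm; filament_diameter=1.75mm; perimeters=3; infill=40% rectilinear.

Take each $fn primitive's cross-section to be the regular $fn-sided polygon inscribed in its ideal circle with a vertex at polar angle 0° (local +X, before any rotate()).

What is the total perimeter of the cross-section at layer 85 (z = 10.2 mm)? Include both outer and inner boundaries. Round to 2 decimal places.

34.00 mm

At z = 10.2 mm: the cube is present — its section is the full 7.5×9.5 rectangle (perimeter 34.00 mm); the r=4.5 cylinder at (15, 4) gives a regular 32-gon of circumradius 4.5 (constant along its height) (perimeter = 2·32·4.500·sin(180°/32) = 28.23 mm); After the difference (first − rest): starting from the 7.5×9.5 cube, the r=4.5 cylinder at (15, 4) misses the remaining region (no effect) — boundary = 34.00 mm; (rotated 20° about Z; rotation is an isometry so areas/perimeters/island counts are preserved). Overall, the cross-section is a single solid region. Total boundary length (outer) = 34.00 mm.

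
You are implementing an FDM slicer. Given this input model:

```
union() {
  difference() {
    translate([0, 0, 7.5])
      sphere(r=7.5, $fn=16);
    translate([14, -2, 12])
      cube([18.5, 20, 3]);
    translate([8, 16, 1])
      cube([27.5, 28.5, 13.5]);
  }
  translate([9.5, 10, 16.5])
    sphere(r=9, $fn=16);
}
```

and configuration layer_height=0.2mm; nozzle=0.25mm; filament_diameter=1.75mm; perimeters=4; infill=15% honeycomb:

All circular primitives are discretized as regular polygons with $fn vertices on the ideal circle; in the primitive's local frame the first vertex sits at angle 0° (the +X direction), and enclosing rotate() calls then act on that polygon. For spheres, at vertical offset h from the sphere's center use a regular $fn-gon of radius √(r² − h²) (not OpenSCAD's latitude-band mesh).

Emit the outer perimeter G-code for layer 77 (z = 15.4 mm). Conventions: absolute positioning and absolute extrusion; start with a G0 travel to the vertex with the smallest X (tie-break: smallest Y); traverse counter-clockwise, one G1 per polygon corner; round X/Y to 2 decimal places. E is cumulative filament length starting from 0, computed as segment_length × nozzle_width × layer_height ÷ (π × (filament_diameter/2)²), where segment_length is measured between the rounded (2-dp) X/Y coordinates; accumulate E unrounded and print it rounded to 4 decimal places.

G0 X0.57 Y10.00 Z15.40
G1 X1.25 Y6.58 E0.0725
G1 X3.18 Y3.68 E0.1449
G1 X6.08 Y1.75 E0.2173
G1 X9.50 Y1.07 E0.2898
G1 X12.92 Y1.75 E0.3623
G1 X15.82 Y3.68 E0.4347
G1 X17.75 Y6.58 E0.5071
G1 X18.43 Y10.00 E0.5796
G1 X17.75 Y13.42 E0.6521
G1 X15.82 Y16.32 E0.7245
G1 X12.92 Y18.25 E0.7969
G1 X9.50 Y18.93 E0.8694
G1 X6.08 Y18.25 E0.9419
G1 X3.18 Y16.32 E1.0143
G1 X1.25 Y13.42 E1.0867
G1 X0.57 Y10.00 E1.1592

At z = 15.4 mm: the sphere does not reach this height (|z−center|=7.900 > r=7.5); the cube at (14, -2) is not intersected at this z (z outside [12, 15]); the cube at (8, 16) is not intersected at this z (z outside [1, 14.5]); After the difference (first − rest): the first operand is absent here, so nothing remains; the r=9 sphere at (9.5, 10) contributes a regular 16-gon of circumradius √(9²−1.1²) = 8.933; Taking the union: only the r=9 sphere at (9.5, 10) is present, so the union is just that shape — 1 connected region. The outline is a single polygon with 16 vertices. Extrusion per mm of travel: 0.25 × 0.2 / (π × 0.875²) = 0.020788. Accumulating E over each segment gives final E = 1.1592.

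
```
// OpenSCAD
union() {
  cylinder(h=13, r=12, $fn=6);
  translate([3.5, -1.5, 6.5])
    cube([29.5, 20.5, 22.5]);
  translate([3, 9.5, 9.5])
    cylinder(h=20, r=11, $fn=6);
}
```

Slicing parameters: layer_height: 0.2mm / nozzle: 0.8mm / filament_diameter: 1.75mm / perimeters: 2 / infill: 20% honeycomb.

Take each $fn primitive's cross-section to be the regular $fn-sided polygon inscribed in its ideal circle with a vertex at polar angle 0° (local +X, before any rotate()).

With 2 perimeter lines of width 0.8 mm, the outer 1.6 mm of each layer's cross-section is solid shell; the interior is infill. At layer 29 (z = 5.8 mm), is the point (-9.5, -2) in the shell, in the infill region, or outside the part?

shell

At z = 5.8 mm: the cylinder: section is a regular 6-gon, circumradius r=12; the cube at (3.5, -1.5) is absent (z outside [6.5, 29]); the cylinder at (3, 9.5) is absent (z outside [9.5, 29.5]); Merging all regions: only the r=12 cylinder is present, so the union is just that shape — 1 connected region. Overall, the cross-section is a single solid region. The nearest boundary edge runs (-12.00, 0.00)→(-6.00, -10.39); distance from the point to it = 1.17 mm. The point is inside the cross-section, 1.17 mm from the nearest boundary — within the 1.6 mm shell band (2 × 0.8).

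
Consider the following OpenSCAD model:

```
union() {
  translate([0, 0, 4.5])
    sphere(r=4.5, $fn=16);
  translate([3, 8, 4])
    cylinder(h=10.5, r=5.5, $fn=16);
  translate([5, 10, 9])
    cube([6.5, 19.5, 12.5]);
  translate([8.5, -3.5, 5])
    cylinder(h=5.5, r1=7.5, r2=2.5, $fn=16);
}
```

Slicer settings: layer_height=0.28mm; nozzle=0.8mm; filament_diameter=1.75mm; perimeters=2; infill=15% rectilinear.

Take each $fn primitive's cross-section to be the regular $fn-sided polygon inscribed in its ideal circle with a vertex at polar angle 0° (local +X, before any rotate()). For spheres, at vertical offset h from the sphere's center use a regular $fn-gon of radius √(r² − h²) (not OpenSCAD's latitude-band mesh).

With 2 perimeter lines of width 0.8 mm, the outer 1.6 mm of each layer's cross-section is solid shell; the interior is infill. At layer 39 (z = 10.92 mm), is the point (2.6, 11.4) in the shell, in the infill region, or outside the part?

infill

At z = 10.92 mm: the sphere is absent (|z−center|=6.420 > r=4.5); the r=5.5 cylinder at (3, 8) gives a regular 16-gon of circumradius 5.5 (constant along its height); the cube at (5, 10) is present — its section is the full 6.5×19.5 rectangle; the cone at (8.5, -3.5) does not reach this height (z outside [5, 10.5]); Merging all regions: the regions partially overlap (shared area 5.95 mm²), so overlapping operands fuse into one piece — 1 connected region. Overall, the cross-section is a single solid region. The nearest boundary edge runs (0.90, 13.08)→(3.00, 13.50); distance from the point to it = 1.98 mm. The point is inside the cross-section and 1.98 mm from the nearest boundary — more than the 1.6 mm shell width (2 × 0.8), so it's in the infill interior.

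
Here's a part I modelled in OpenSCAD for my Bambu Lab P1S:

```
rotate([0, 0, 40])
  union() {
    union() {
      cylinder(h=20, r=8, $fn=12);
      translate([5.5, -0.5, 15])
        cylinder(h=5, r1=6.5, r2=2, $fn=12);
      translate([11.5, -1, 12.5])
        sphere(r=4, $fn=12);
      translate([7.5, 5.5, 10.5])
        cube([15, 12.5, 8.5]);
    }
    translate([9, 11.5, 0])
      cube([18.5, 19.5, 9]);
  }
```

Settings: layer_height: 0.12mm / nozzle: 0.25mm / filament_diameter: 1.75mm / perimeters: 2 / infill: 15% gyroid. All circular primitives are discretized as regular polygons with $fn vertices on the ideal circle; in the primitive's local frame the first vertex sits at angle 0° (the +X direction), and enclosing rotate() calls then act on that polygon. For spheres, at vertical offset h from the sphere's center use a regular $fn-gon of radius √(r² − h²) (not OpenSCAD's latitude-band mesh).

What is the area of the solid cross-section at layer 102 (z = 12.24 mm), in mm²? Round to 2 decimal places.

426.98 mm²

At z = 12.24 mm: the r=8 cylinder gives a regular 12-gon of circumradius 8 (constant along its height) (area = (12/2)·8.000²·sin(360°/12) = 192.00 mm²); the cone at (5.5, -0.5) is not intersected at this z (z outside [15, 20]); the r=4 sphere at (11.5, -1) contributes a regular 12-gon of circumradius √(4²−0.26²) = 3.992 (area = (12/2)·3.992²·sin(360°/12) = 47.80 mm²); the cube at (7.5, 5.5) is present — its section is the full 15×12.5 rectangle (area 187.50 mm²); Taking the union: the regions partially overlap — summed areas 427.30 mm² minus the doubly-counted overlap 0.32 mm² gives 426.98 mm² — area = 426.98 mm²; the cube at (9, 11.5) is not intersected at this z (z outside [0, 9]); Merging all regions: only that combined region is present, so the union is just that shape — area = 426.98 mm²; (rotated 40° about Z; rotation is an isometry so areas/perimeters/island counts are preserved). Overall, the cross-section has 2 separate islands. Net area = 426.98 mm².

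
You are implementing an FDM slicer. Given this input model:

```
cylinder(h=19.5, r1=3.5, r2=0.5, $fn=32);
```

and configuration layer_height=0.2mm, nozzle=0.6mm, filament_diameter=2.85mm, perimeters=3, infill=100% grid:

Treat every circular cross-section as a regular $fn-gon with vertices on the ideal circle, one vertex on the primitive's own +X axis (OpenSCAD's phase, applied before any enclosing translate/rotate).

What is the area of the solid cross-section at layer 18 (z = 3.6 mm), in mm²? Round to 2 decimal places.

27.09 mm²

At z = 3.6 mm: the cone: at t=0.185 of its height the radius interpolates to r₁+(r₂−r₁)t = 2.946, giving a regular 32-gon of that circumradius (area = (32/2)·2.946²·sin(360°/32) = 27.09 mm²). Overall, the cross-section is a single solid region. Net area = 27.09 mm².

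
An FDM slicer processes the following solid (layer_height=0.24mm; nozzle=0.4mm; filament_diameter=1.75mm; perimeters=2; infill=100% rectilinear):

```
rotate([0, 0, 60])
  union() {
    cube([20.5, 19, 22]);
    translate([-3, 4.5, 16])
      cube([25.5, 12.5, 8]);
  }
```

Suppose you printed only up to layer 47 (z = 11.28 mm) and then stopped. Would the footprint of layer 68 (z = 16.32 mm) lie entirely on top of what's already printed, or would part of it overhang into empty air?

Compare the two slices. At z = 11.28: the cube (footprint 20.5×19) is included at this height (area 389.50 mm²); the cube at (-3, 4.5) is not intersected at this z (z outside [16, 24]); Taking the union: only the 20.5×19 cube is present, so the union is just that shape — area = 389.50 mm²; (whole slice rotated 60° about Z — lengths, areas and connectivity unchanged). At z = 16.32: the cube is present — its section is the full 20.5×19 rectangle (area 389.50 mm²); the cube at (-3, 4.5) is present — its section is the full 25.5×12.5 rectangle (area 318.75 mm²); Merging all regions: the regions partially overlap — summed areas 708.25 mm² minus the doubly-counted overlap 256.25 mm² gives 452.00 mm² — area = 452.00 mm²; (whole slice rotated 60° about Z — lengths, areas and connectivity unchanged). Checking containment: at z = 16.32 the cross-section extends beyond the z = 11.28 cross-section by about 62.50 mm².

part overhangs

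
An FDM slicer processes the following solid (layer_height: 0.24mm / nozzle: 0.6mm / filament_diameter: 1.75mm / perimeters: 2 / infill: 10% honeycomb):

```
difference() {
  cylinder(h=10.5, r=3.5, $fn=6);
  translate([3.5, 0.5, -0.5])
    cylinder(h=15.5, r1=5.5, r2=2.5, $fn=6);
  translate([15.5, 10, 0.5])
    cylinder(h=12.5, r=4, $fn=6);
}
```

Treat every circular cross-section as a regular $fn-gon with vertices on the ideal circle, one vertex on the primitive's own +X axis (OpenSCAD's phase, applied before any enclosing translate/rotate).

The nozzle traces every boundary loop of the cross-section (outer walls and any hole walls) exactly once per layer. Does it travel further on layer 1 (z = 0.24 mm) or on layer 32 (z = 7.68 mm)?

layer 32 (z = 7.68 mm)

Layer 1 (z = 0.24): the r=3.5 cylinder gives a regular 6-gon of circumradius 3.5 (constant along its height) (perimeter = 2·6·3.500·sin(180°/6) = 21.00 mm); the cone at (3.5, 0.5) contributes a regular 6-gon of circumradius 5.357 (interpolated between r1=5.5 and r2=2.5 at t=0.048) (perimeter = 2·6·5.357·sin(180°/6) = 32.14 mm); the cylinder at (15.5, 10) is absent (z outside [0.5, 13]); Taking the first minus the rest: starting from the r=3.5 cylinder, the cone at (3.5, 0.5) partially overlaps it — only the 21.72 mm² overlap (of its 74.55 mm²) is removed, clipping the outline — boundary = 17.29 mm. So its perimeter = 17.29 mm. Layer 32 (z = 7.68): the cylinder: section is a regular 6-gon, circumradius r=3.5 (perimeter = 2·6·3.500·sin(180°/6) = 21.00 mm); the cone at (3.5, 0.5): at t=0.528 of its height the radius interpolates to r₁+(r₂−r₁)t = 3.917, giving a regular 6-gon of that circumradius (perimeter = 2·6·3.917·sin(180°/6) = 23.50 mm); the r=4 cylinder at (15.5, 10) gives a regular 6-gon of circumradius 4 (constant along its height) (perimeter = 2·6·4.000·sin(180°/6) = 24.00 mm); Taking the first minus the rest: starting from the r=3.5 cylinder, the cone at (3.5, 0.5) partially overlaps it — only the 12.96 mm² overlap (of its 39.86 mm²) is removed, clipping the outline; the r=4 cylinder at (15.5, 10) misses the remaining region (no effect) — boundary = 20.58 mm. So its perimeter = 20.58 mm. Layer 32 is larger (20.58 vs 17.29 mm).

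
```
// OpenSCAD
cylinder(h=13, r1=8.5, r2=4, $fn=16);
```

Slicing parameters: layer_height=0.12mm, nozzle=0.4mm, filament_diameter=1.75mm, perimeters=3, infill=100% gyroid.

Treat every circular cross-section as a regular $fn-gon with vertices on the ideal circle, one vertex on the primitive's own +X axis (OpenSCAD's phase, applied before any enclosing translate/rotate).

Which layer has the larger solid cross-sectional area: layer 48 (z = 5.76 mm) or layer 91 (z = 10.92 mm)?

layer 48 (z = 5.76 mm)

Layer 48 (z = 5.76): the cone (r1=8.5→r2=4) has section circumradius 6.506 here — a regular 16-gon (area = (16/2)·6.506²·sin(360°/16) = 129.59 mm²). So its area = 129.59 mm². Layer 91 (z = 10.92): the cone contributes a regular 16-gon of circumradius 4.720 (interpolated between r1=8.5 and r2=4 at t=0.840) (area = (16/2)·4.720²·sin(360°/16) = 68.20 mm²). So its area = 68.20 mm². Layer 48 is larger (129.59 vs 68.20 mm²).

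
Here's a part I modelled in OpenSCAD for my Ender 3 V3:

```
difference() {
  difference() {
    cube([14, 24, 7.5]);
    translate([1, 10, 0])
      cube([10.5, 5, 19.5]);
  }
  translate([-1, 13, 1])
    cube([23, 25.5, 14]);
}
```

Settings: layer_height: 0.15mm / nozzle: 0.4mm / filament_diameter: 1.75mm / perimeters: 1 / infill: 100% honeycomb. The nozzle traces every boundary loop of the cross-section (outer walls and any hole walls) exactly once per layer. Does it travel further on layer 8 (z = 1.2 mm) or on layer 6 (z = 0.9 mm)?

Layer 8 (z = 1.2): the cube (footprint 14×24) is included at this height (perimeter 76.00 mm); the cube at (1, 10) is present — its section is the full 10.5×5 rectangle (perimeter 31.00 mm); After the difference (first − rest): starting from the 14×24 cube, the 10.5×5 cube at (1, 10) lies wholly inside it (removes its full 52.50 mm² and its 31.00 mm outline becomes a hole wall) — boundary (outer + 1 inner loop) = 107.00 mm; the 23×25.5 cube at (-1, 13) contributes its full rectangle (perimeter 97.00 mm); Subtracting the remaining from the first: starting from the result so far, the 23×25.5 cube at (-1, 13) partially overlaps it — only the 133.00 mm² overlap (of its 586.50 mm²) is removed, clipping the outline — boundary = 60.00 mm. So its perimeter = 60.00 mm. Layer 6 (z = 0.9): the cube (footprint 14×24) is included at this height (perimeter 76.00 mm); the 10.5×5 cube at (1, 10) contributes its full rectangle (perimeter 31.00 mm); Taking the first minus the rest: starting from the 14×24 cube, the 10.5×5 cube at (1, 10) lies wholly inside it (removes its full 52.50 mm² and its 31.00 mm outline becomes a hole wall) — boundary (outer + 1 inner loop) = 107.00 mm; the cube at (-1, 13) is absent (z outside [1, 15]); After the difference (first − rest): none of the subtracted shapes is present at this height, so that combined region is unchanged — boundary (outer + 1 inner loop) = 107.00 mm. So its perimeter = 107.00 mm. Layer 6 is larger (107.00 vs 60.00 mm).

layer 6 (z = 0.9 mm)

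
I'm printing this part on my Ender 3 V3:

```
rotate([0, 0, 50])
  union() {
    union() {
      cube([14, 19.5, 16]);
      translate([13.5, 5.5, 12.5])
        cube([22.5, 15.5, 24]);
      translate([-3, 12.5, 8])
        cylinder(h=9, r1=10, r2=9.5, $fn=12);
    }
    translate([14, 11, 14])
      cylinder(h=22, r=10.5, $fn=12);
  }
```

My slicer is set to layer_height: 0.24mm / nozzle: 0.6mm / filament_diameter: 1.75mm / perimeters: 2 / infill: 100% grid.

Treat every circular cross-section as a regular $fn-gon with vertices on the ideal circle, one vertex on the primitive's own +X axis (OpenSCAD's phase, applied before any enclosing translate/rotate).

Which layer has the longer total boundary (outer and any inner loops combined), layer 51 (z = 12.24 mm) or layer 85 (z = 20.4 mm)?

layer 85 (z = 20.4 mm)

Layer 51 (z = 12.24): the cube (footprint 14×19.5) is included at this height (perimeter 67.00 mm); the cube at (13.5, 5.5) does not reach this height (z outside [12.5, 36.5]); the cone at (-3, 12.5) contributes a regular 12-gon of circumradius 9.764 (interpolated between r1=10 and r2=9.5 at t=0.471) (perimeter = 2·12·9.764·sin(180°/12) = 60.65 mm); Merging all regions: the regions partially overlap (shared area 82.57 mm²), so the edge portions inside another operand are dropped and the merged outline is re-measured after clipping — boundary = 88.25 mm; the cylinder at (14, 11) does not reach this height (z outside [14, 36]); Merging all regions: only the result so far is present, so the union is just that shape — boundary = 88.25 mm; (whole slice rotated 50° about Z — lengths, areas and connectivity unchanged). So its perimeter = 88.25 mm. Layer 85 (z = 20.4): the cube is absent (z outside [0, 16]); the cube at (13.5, 5.5) (footprint 22.5×15.5) is included at this height (perimeter 76.00 mm); the cone at (-3, 12.5) is not intersected at this z (z outside [8, 17]); Combining (union): only the 22.5×15.5 cube at (13.5, 5.5) is present, so the union is just that shape — boundary = 76.00 mm; the r=10.5 cylinder at (14, 11) contributes a regular 12-gon of circumradius 10.5 (perimeter = 2·12·10.500·sin(180°/12) = 65.22 mm); Taking the union: the regions partially overlap (shared area 143.65 mm²), so the edge portions inside another operand are dropped and the merged outline is re-measured after clipping — boundary = 93.85 mm; (whole slice rotated 50° about Z — lengths, areas and connectivity unchanged). So its perimeter = 93.85 mm. Layer 85 is larger (93.85 vs 88.25 mm).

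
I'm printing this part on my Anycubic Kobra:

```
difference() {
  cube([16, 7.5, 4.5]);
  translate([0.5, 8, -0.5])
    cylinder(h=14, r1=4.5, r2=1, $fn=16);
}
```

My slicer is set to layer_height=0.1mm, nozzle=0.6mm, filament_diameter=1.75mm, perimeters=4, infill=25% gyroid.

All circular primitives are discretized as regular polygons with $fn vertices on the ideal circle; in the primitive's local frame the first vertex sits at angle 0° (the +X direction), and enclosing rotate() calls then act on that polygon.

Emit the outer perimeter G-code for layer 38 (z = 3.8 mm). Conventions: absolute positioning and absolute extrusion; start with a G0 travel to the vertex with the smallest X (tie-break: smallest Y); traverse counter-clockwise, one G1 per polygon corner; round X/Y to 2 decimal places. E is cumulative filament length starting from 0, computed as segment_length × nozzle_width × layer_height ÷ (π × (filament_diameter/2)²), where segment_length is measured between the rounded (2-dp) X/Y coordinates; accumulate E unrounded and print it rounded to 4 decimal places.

G0 X0.00 Y0.00 Z3.80
G1 X16.00 Y0.00 E0.3991
G1 X16.00 Y7.50 E0.5862
G1 X3.83 Y7.50 E0.8898
G1 X3.66 Y6.69 E0.9104
G1 X2.92 Y5.58 E0.9437
G1 X1.81 Y4.84 E0.9770
G1 X0.50 Y4.58 E1.0103
G1 X0.00 Y4.67 E1.0230
G1 X0.00 Y0.00 E1.1395

At z = 3.8 mm: the 16×7.5 cube contributes its full rectangle; the cone at (0.5, 8) contributes a regular 16-gon of circumradius 3.425 (interpolated between r1=4.5 and r2=1 at t=0.307); After the difference (first − rest): starting from the 16×7.5 cube, the cone at (0.5, 8) partially overlaps it — only the 8.73 mm² overlap (of its 35.91 mm²) is removed, clipping the outline — 1 connected region. The outline is a single polygon with 9 vertices. Extrusion per mm of travel: 0.6 × 0.1 / (π × 0.875²) = 0.024945. Accumulating E over each segment gives final E = 1.1395.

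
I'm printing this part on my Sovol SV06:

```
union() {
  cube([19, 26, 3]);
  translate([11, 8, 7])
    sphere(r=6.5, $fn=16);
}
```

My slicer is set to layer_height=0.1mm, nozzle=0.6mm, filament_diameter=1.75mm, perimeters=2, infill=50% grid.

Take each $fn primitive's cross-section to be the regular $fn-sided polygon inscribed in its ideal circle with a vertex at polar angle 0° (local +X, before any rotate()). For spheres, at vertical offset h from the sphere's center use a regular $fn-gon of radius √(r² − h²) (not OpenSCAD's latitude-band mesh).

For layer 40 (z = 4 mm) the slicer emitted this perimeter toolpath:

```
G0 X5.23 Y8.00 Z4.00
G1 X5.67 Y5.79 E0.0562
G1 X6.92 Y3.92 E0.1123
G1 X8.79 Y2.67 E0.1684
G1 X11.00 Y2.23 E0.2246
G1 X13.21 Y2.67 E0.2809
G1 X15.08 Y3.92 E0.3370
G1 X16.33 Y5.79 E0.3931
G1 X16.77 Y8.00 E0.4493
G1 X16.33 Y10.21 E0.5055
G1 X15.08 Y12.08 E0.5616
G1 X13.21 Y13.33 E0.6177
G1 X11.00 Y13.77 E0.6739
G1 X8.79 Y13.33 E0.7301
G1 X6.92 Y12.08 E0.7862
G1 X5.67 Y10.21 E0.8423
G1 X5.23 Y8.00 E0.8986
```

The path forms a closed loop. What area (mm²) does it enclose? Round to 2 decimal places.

Apply the shoelace formula to the sequence of (X, Y) vertices; enclosed area = 101.93 mm².

101.93 mm²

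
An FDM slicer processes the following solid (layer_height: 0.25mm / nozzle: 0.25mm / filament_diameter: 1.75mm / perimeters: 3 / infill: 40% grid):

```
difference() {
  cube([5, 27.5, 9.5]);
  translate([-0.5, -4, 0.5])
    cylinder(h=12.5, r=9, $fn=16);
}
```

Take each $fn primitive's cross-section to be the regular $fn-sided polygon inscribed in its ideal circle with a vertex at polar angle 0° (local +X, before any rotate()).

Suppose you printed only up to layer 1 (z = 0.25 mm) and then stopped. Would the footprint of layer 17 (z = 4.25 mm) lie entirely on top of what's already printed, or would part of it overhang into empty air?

entirely on top

Compare the two slices. At z = 0.25: the cube is present — its section is the full 5×27.5 rectangle (area 137.50 mm²); the cylinder at (-0.5, -4) is not intersected at this z (z outside [0.5, 13]); After the difference (first − rest): none of the subtracted shapes is present at this height, so the 5×27.5 cube is unchanged — area = 137.50 mm². At z = 4.25: the cube (footprint 5×27.5) is included at this height (area 137.50 mm²); the r=9 cylinder at (-0.5, -4) gives a regular 16-gon of circumradius 9 (constant along its height) (area = (16/2)·9.000²·sin(360°/16) = 247.98 mm²); Subtracting the remaining from the first: starting from the 5×27.5 cube (137.50 mm²), the r=9 cylinder at (-0.5, -4) partially overlaps it — only the 21.02 mm² overlap (of its 247.98 mm²) is removed, clipping the outline — area = 116.48 mm². Checking containment: the cross-section at z = 4.25 is a subset of the cross-section at z = 0.25.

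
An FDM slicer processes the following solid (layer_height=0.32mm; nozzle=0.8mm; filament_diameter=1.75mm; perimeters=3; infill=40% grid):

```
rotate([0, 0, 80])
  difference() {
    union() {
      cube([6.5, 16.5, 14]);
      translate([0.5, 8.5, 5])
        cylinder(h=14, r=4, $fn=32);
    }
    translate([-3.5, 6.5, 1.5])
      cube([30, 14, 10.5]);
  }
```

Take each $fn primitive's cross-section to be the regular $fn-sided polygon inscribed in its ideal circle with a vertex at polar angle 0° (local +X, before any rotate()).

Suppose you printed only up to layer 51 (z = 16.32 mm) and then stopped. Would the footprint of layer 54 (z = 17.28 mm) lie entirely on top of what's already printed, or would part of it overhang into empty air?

entirely on top

Compare the two slices. At z = 16.32: the cube does not reach this height (z outside [0, 14]); the r=4 cylinder at (0.5, 8.5) contributes a regular 32-gon of circumradius 4 (area = (32/2)·4.000²·sin(360°/32) = 49.94 mm²); Combining (union): only the r=4 cylinder at (0.5, 8.5) is present, so the union is just that shape — area = 49.94 mm²; the cube at (-3.5, 6.5) does not reach this height (z outside [1.5, 12]); Taking the first minus the rest: none of the subtracted shapes is present at this height, so the result so far is unchanged — area = 49.94 mm²; (rotated 80° about Z; rotation is an isometry so areas/perimeters/island counts are preserved). At z = 17.28: the cube is absent (z outside [0, 14]); the r=4 cylinder at (0.5, 8.5) contributes a regular 32-gon of circumradius 4 (area = (32/2)·4.000²·sin(360°/32) = 49.94 mm²); Combining (union): only the r=4 cylinder at (0.5, 8.5) is present, so the union is just that shape — area = 49.94 mm²; the cube at (-3.5, 6.5) is not intersected at this z (z outside [1.5, 12]); After the difference (first − rest): none of the subtracted shapes is present at this height, so the result so far is unchanged — area = 49.94 mm²; (rotated 80° about Z; rotation is an isometry so areas/perimeters/island counts are preserved). Checking containment: the cross-section at z = 17.28 is a subset of the cross-section at z = 16.32.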